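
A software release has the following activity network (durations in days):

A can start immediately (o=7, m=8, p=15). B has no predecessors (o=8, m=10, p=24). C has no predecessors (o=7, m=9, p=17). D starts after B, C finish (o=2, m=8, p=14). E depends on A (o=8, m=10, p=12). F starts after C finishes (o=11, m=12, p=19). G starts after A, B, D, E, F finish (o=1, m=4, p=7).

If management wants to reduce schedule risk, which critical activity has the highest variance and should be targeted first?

C

te_A = (7 + 4·8 + 15)/6 = 54/6 = 9; σ²_A = ((15−7)/6)² = 1.778
te_B = (8 + 4·10 + 24)/6 = 72/6 = 12; σ²_B = ((24−8)/6)² = 7.111
te_C = (7 + 4·9 + 17)/6 = 60/6 = 10; σ²_C = ((17−7)/6)² = 2.778
te_D = (2 + 4·8 + 14)/6 = 48/6 = 8; σ²_D = ((14−2)/6)² = 4.000
te_E = (8 + 4·10 + 12)/6 = 60/6 = 10; σ²_E = ((12−8)/6)² = 0.444
te_F = (11 + 4·12 + 19)/6 = 78/6 = 13; σ²_F = ((19−11)/6)² = 1.778
te_G = (1 + 4·4 + 7)/6 = 24/6 = 4; σ²_G = ((7−1)/6)² = 1.000

Forward pass:
ES_A = 0; EF_A = 9
ES_B = 0; EF_B = 12
ES_C = 0; EF_C = 10
ES_D = max(EF_B=12, EF_C=10) = 12; EF_D = 12+8 = 20
ES_E = 9; EF_E = 9+10 = 19
ES_F = 10; EF_F = 10+13 = 23
ES_G = max(EF_A=9, EF_B=12, EF_D=20, EF_E=19, EF_F=23) = 23; EF_G = 23+4 = 27
Expected project duration μ = 27 days. Critical path: C → F → G.

Variances on critical path: σ²_C=2.778, σ²_F=1.778, σ²_G=1.000.
Largest is σ²_C = 2.778.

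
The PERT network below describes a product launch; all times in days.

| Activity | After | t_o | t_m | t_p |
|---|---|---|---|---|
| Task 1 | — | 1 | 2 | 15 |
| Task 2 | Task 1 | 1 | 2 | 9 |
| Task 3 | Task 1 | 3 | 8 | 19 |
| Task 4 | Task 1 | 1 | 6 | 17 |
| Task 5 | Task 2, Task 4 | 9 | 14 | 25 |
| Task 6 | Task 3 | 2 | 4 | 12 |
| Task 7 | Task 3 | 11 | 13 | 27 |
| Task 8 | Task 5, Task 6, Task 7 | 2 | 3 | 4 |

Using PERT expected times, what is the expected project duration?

31 days

te_Task 1 = (1 + 4·2 + 15)/6 = 24/6 = 4
te_Task 2 = (1 + 4·2 + 9)/6 = 18/6 = 3
te_Task 3 = (3 + 4·8 + 19)/6 = 54/6 = 9
te_Task 4 = (1 + 4·6 + 17)/6 = 42/6 = 7
te_Task 5 = (9 + 4·14 + 25)/6 = 90/6 = 15
te_Task 6 = (2 + 4·4 + 12)/6 = 30/6 = 5
te_Task 7 = (11 + 4·13 + 27)/6 = 90/6 = 15
te_Task 8 = (2 + 4·3 + 4)/6 = 18/6 = 3

Forward pass:
ES_Task 1 = 0; EF_Task 1 = 4
ES_Task 2 = 4; EF_Task 2 = 4+3 = 7
ES_Task 3 = 4; EF_Task 3 = 4+9 = 13
ES_Task 4 = 4; EF_Task 4 = 4+7 = 11
ES_Task 5 = max(EF_Task 2=7, EF_Task 4=11) = 11; EF_Task 5 = 11+15 = 26
ES_Task 6 = 13; EF_Task 6 = 13+5 = 18
ES_Task 7 = 13; EF_Task 7 = 13+15 = 28
ES_Task 8 = max(EF_Task 5=26, EF_Task 6=18, EF_Task 7=28) = 28; EF_Task 8 = 28+3 = 31
Expected project duration μ = 31 days. Critical path: Task 1 → Task 3 → Task 7 → Task 8.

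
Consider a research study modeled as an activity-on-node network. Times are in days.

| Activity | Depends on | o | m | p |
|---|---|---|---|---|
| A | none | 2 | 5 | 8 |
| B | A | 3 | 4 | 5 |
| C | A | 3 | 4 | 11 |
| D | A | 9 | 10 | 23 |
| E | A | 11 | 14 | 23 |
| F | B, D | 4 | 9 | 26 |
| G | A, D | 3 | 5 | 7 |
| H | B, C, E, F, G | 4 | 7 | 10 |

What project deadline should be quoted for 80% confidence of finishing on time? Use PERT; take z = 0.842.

te_A = (2 + 4·5 + 8)/6 = 30/6 = 5; σ²_A = ((8−2)/6)² = 1.000
te_B = (3 + 4·4 + 5)/6 = 24/6 = 4; σ²_B = ((5−3)/6)² = 0.111
te_C = (3 + 4·4 + 11)/6 = 30/6 = 5; σ²_C = ((11−3)/6)² = 1.778
te_D = (9 + 4·10 + 23)/6 = 72/6 = 12; σ²_D = ((23−9)/6)² = 5.444
te_E = (11 + 4·14 + 23)/6 = 90/6 = 15; σ²_E = ((23−11)/6)² = 4.000
te_F = (4 + 4·9 + 26)/6 = 66/6 = 11; σ²_F = ((26−4)/6)² = 13.444
te_G = (3 + 4·5 + 7)/6 = 30/6 = 5; σ²_G = ((7−3)/6)² = 0.444
te_H = (4 + 4·7 + 10)/6 = 42/6 = 7; σ²_H = ((10−4)/6)² = 1.000

Forward pass:
ES_A = 0; EF_A = 5
ES_B = 5; EF_B = 5+4 = 9
ES_C = 5; EF_C = 5+5 = 10
ES_D = 5; EF_D = 5+12 = 17
ES_E = 5; EF_E = 5+15 = 20
ES_F = max(EF_B=9, EF_D=17) = 17; EF_F = 17+11 = 28
ES_G = max(EF_A=5, EF_D=17) = 17; EF_G = 17+5 = 22
ES_H = max(EF_B=9, EF_C=10, EF_E=20, EF_F=28, EF_G=22) = 28; EF_H = 28+7 = 35
Expected project duration μ = 35 days. Critical path: A → D → F → H.

Variance along critical path = 1.000 + 5.444 + 13.444 + 1.000 = 20.889; σ = 4.570 days.
D = μ + z·σ = 35 + 0.842·4.570 = 38.8 days

38.8 days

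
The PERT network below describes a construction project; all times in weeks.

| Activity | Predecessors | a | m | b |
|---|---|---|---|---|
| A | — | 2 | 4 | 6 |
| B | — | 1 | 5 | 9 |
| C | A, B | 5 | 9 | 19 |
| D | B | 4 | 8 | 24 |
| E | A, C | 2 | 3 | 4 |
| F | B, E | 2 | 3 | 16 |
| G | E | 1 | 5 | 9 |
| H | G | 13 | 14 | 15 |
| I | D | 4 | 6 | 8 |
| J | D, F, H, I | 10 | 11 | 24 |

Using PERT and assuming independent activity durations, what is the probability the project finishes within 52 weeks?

0.699

te_A = (2 + 4·4 + 6)/6 = 24/6 = 4; σ²_A = ((6−2)/6)² = 0.444
te_B = (1 + 4·5 + 9)/6 = 30/6 = 5; σ²_B = ((9−1)/6)² = 1.778
te_C = (5 + 4·9 + 19)/6 = 60/6 = 10; σ²_C = ((19−5)/6)² = 5.444
te_D = (4 + 4·8 + 24)/6 = 60/6 = 10; σ²_D = ((24−4)/6)² = 11.111
te_E = (2 + 4·3 + 4)/6 = 18/6 = 3; σ²_E = ((4−2)/6)² = 0.111
te_F = (2 + 4·3 + 16)/6 = 30/6 = 5; σ²_F = ((16−2)/6)² = 5.444
te_G = (1 + 4·5 + 9)/6 = 30/6 = 5; σ²_G = ((9−1)/6)² = 1.778
te_H = (13 + 4·14 + 15)/6 = 84/6 = 14; σ²_H = ((15−13)/6)² = 0.111
te_I = (4 + 4·6 + 8)/6 = 36/6 = 6; σ²_I = ((8−4)/6)² = 0.444
te_J = (10 + 4·11 + 24)/6 = 78/6 = 13; σ²_J = ((24−10)/6)² = 5.444

Forward pass:
ES_A = 0; EF_A = 4
ES_B = 0; EF_B = 5
ES_C = max(EF_A=4, EF_B=5) = 5; EF_C = 5+10 = 15
ES_D = 5; EF_D = 5+10 = 15
ES_E = max(EF_A=4, EF_C=15) = 15; EF_E = 15+3 = 18
ES_F = max(EF_B=5, EF_E=18) = 18; EF_F = 18+5 = 23
ES_G = 18; EF_G = 18+5 = 23
ES_H = 23; EF_H = 23+14 = 37
ES_I = 15; EF_I = 15+6 = 21
ES_J = max(EF_D=15, EF_F=23, EF_H=37, EF_I=21) = 37; EF_J = 37+13 = 50
Expected project duration μ = 50 weeks. Critical path: B → C → E → G → H → J.

Variance along critical path = 1.778 + 5.444 + 0.111 + 1.778 + 0.111 + 5.444 = 14.667; σ = √14.667 = 3.830 weeks.
Z = (52 − 50) / 3.830 = 0.522
P(T ≤ 52) = Φ(0.522) ≈ 0.699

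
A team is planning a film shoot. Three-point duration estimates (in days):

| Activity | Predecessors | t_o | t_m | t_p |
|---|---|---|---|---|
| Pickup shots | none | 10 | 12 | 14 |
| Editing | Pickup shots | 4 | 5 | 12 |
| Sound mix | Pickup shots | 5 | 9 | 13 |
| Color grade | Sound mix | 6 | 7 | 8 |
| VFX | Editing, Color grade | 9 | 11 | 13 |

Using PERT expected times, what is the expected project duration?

te_Pickup shots = (10 + 4·12 + 14)/6 = 72/6 = 12
te_Editing = (4 + 4·5 + 12)/6 = 36/6 = 6
te_Sound mix = (5 + 4·9 + 13)/6 = 54/6 = 9
te_Color grade = (6 + 4·7 + 8)/6 = 42/6 = 7
te_VFX = (9 + 4·11 + 13)/6 = 66/6 = 11

Forward pass:
ES_Pickup shots = 0; EF_Pickup shots = 12
ES_Editing = 12; EF_Editing = 12+6 = 18
ES_Sound mix = 12; EF_Sound mix = 12+9 = 21
ES_Color grade = 21; EF_Color grade = 21+7 = 28
ES_VFX = max(EF_Editing=18, EF_Color grade=28) = 28; EF_VFX = 28+11 = 39
Expected project duration μ = 39 days. Critical path: Pickup shots → Sound mix → Color grade → VFX.

39 days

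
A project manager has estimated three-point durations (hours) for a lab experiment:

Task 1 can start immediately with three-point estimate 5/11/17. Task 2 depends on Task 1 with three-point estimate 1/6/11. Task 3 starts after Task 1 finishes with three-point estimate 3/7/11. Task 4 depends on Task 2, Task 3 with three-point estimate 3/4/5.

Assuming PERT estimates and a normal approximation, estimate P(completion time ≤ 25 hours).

0.892

te_Task 1 = (5 + 4·11 + 17)/6 = 66/6 = 11; σ²_Task 1 = ((17−5)/6)² = 4.000
te_Task 2 = (1 + 4·6 + 11)/6 = 36/6 = 6; σ²_Task 2 = ((11−1)/6)² = 2.778
te_Task 3 = (3 + 4·7 + 11)/6 = 42/6 = 7; σ²_Task 3 = ((11−3)/6)² = 1.778
te_Task 4 = (3 + 4·4 + 5)/6 = 24/6 = 4; σ²_Task 4 = ((5−3)/6)² = 0.111

Forward pass:
ES_Task 1 = 0; EF_Task 1 = 11
ES_Task 2 = 11; EF_Task 2 = 11+6 = 17
ES_Task 3 = 11; EF_Task 3 = 11+7 = 18
ES_Task 4 = max(EF_Task 2=17, EF_Task 3=18) = 18; EF_Task 4 = 18+4 = 22
Expected project duration μ = 22 hours. Critical path: Task 1 → Task 3 → Task 4.

Variance along critical path = 4.000 + 1.778 + 0.111 = 5.889; σ = √5.889 = 2.427 hours.
Z = (25 − 22) / 2.427 = 1.236
P(T ≤ 25) = Φ(1.236) ≈ 0.892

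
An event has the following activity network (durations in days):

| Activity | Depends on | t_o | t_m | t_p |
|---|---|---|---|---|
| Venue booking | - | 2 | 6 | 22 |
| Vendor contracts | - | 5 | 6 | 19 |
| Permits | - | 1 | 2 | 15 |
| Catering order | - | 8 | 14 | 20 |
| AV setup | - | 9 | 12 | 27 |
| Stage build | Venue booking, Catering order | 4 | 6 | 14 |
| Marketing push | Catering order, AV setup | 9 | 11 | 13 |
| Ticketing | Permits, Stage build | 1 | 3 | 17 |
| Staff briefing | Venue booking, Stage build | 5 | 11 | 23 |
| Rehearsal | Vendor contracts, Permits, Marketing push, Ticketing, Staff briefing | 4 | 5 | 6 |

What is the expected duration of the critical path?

38 days

te_Venue booking = (2 + 4·6 + 22)/6 = 48/6 = 8
te_Vendor contracts = (5 + 4·6 + 19)/6 = 48/6 = 8
te_Permits = (1 + 4·2 + 15)/6 = 24/6 = 4
te_Catering order = (8 + 4·14 + 20)/6 = 84/6 = 14
te_AV setup = (9 + 4·12 + 27)/6 = 84/6 = 14
te_Stage build = (4 + 4·6 + 14)/6 = 42/6 = 7
te_Marketing push = (9 + 4·11 + 13)/6 = 66/6 = 11
te_Ticketing = (1 + 4·3 + 17)/6 = 30/6 = 5
te_Staff briefing = (5 + 4·11 + 23)/6 = 72/6 = 12
te_Rehearsal = (4 + 4·5 + 6)/6 = 30/6 = 5

Forward pass:
ES_Venue booking = 0; EF_Venue booking = 8
ES_Vendor contracts = 0; EF_Vendor contracts = 8
ES_Permits = 0; EF_Permits = 4
ES_Catering order = 0; EF_Catering order = 14
ES_AV setup = 0; EF_AV setup = 14
ES_Stage build = max(EF_Venue booking=8, EF_Catering order=14) = 14; EF_Stage build = 14+7 = 21
ES_Marketing push = max(EF_Catering order=14, EF_AV setup=14) = 14; EF_Marketing push = 14+11 = 25
ES_Ticketing = max(EF_Permits=4, EF_Stage build=21) = 21; EF_Ticketing = 21+5 = 26
ES_Staff briefing = max(EF_Venue booking=8, EF_Stage build=21) = 21; EF_Staff briefing = 21+12 = 33
ES_Rehearsal = max(EF_Vendor contracts=8, EF_Permits=4, EF_Marketing push=25, EF_Ticketing=26, EF_Staff briefing=33) = 33; EF_Rehearsal = 33+5 = 38
Expected project duration μ = 38 days. Critical path: Catering order → Stage build → Staff briefing → Rehearsal.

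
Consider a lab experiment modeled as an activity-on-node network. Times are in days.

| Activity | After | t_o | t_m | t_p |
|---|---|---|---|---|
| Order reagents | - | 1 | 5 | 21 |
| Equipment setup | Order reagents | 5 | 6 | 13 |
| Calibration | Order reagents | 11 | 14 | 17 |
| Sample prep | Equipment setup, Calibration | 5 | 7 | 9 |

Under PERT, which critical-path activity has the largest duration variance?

te_Order reagents = (1 + 4·5 + 21)/6 = 42/6 = 7; σ²_Order reagents = ((21−1)/6)² = 11.111
te_Equipment setup = (5 + 4·6 + 13)/6 = 42/6 = 7; σ²_Equipment setup = ((13−5)/6)² = 1.778
te_Calibration = (11 + 4·14 + 17)/6 = 84/6 = 14; σ²_Calibration = ((17−11)/6)² = 1.000
te_Sample prep = (5 + 4·7 + 9)/6 = 42/6 = 7; σ²_Sample prep = ((9−5)/6)² = 0.444

Forward pass:
ES_Order reagents = 0; EF_Order reagents = 7
ES_Equipment setup = 7; EF_Equipment setup = 7+7 = 14
ES_Calibration = 7; EF_Calibration = 7+14 = 21
ES_Sample prep = max(EF_Equipment setup=14, EF_Calibration=21) = 21; EF_Sample prep = 21+7 = 28
Expected project duration μ = 28 days. Critical path: Order reagents → Calibration → Sample prep.

Variances on critical path: σ²_Order reagents=11.111, σ²_Calibration=1.000, σ²_Sample prep=0.444.
Largest is σ²_Order reagents = 11.111.

Order reagents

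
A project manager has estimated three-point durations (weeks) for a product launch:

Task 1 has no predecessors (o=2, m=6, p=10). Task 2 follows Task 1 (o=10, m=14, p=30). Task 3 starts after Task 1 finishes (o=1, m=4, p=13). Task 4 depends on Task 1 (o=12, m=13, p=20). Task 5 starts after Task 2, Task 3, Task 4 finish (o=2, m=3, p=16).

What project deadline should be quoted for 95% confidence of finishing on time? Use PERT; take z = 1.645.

te_Task 1 = (2 + 4·6 + 10)/6 = 36/6 = 6; σ²_Task 1 = ((10−2)/6)² = 1.778
te_Task 2 = (10 + 4·14 + 30)/6 = 96/6 = 16; σ²_Task 2 = ((30−10)/6)² = 11.111
te_Task 3 = (1 + 4·4 + 13)/6 = 30/6 = 5; σ²_Task 3 = ((13−1)/6)² = 4.000
te_Task 4 = (12 + 4·13 + 20)/6 = 84/6 = 14; σ²_Task 4 = ((20−12)/6)² = 1.778
te_Task 5 = (2 + 4·3 + 16)/6 = 30/6 = 5; σ²_Task 5 = ((16−2)/6)² = 5.444

Forward pass:
ES_Task 1 = 0; EF_Task 1 = 6
ES_Task 2 = 6; EF_Task 2 = 6+16 = 22
ES_Task 3 = 6; EF_Task 3 = 6+5 = 11
ES_Task 4 = 6; EF_Task 4 = 6+14 = 20
ES_Task 5 = max(EF_Task 2=22, EF_Task 3=11, EF_Task 4=20) = 22; EF_Task 5 = 22+5 = 27
Expected project duration μ = 27 weeks. Critical path: Task 1 → Task 2 → Task 5.

Variance along critical path = 1.778 + 11.111 + 5.444 = 18.333; σ = 4.282 weeks.
D = μ + z·σ = 27 + 1.645·4.282 = 34.0 weeks

34.0 weeks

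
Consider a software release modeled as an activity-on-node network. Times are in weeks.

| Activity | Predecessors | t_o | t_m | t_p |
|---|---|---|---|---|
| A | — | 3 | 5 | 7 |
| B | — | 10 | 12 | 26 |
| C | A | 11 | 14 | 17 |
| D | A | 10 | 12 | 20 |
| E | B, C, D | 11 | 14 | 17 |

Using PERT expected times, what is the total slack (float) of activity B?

5 weeks

te_A = (3 + 4·5 + 7)/6 = 30/6 = 5
te_B = (10 + 4·12 + 26)/6 = 84/6 = 14
te_C = (11 + 4·14 + 17)/6 = 84/6 = 14
te_D = (10 + 4·12 + 20)/6 = 78/6 = 13
te_E = (11 + 4·14 + 17)/6 = 84/6 = 14

Forward pass:
ES_A = 0; EF_A = 5
ES_B = 0; EF_B = 14
ES_C = 5; EF_C = 5+14 = 19
ES_D = 5; EF_D = 5+13 = 18
ES_E = max(EF_B=14, EF_C=19, EF_D=18) = 19; EF_E = 19+14 = 33
Expected project duration μ = 33 weeks. Critical path: A → C → E.

Backward pass:
LF_E = 33; LS_E = 33−14 = 19
LF_D = LS_E = 19; LS_D = 19−13 = 6
LF_C = LS_E = 19; LS_C = 19−14 = 5
LF_B = LS_E = 19; LS_B = 19−14 = 5
LF_A = min(LS_C=5, LS_D=6) = 5; LS_A = 5−5 = 0
Slack_B = LS_B − ES_B = 5 − 0 = 5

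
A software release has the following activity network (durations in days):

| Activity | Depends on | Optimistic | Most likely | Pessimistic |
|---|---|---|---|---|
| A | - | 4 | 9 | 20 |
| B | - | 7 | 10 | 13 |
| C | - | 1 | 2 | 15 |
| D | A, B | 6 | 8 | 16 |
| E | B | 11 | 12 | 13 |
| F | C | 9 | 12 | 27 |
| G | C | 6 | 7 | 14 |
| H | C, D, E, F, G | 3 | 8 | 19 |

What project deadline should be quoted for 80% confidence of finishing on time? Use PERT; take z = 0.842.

33.4 days

te_A = (4 + 4·9 + 20)/6 = 60/6 = 10; σ²_A = ((20−4)/6)² = 7.111
te_B = (7 + 4·10 + 13)/6 = 60/6 = 10; σ²_B = ((13−7)/6)² = 1.000
te_C = (1 + 4·2 + 15)/6 = 24/6 = 4; σ²_C = ((15−1)/6)² = 5.444
te_D = (6 + 4·8 + 16)/6 = 54/6 = 9; σ²_D = ((16−6)/6)² = 2.778
te_E = (11 + 4·12 + 13)/6 = 72/6 = 12; σ²_E = ((13−11)/6)² = 0.111
te_F = (9 + 4·12 + 27)/6 = 84/6 = 14; σ²_F = ((27−9)/6)² = 9.000
te_G = (6 + 4·7 + 14)/6 = 48/6 = 8; σ²_G = ((14−6)/6)² = 1.778
te_H = (3 + 4·8 + 19)/6 = 54/6 = 9; σ²_H = ((19−3)/6)² = 7.111

Forward pass:
ES_A = 0; EF_A = 10
ES_B = 0; EF_B = 10
ES_C = 0; EF_C = 4
ES_D = max(EF_A=10, EF_B=10) = 10; EF_D = 10+9 = 19
ES_E = 10; EF_E = 10+12 = 22
ES_F = 4; EF_F = 4+14 = 18
ES_G = 4; EF_G = 4+8 = 12
ES_H = max(EF_C=4, EF_D=19, EF_E=22, EF_F=18, EF_G=12) = 22; EF_H = 22+9 = 31
Expected project duration μ = 31 days. Critical path: B → E → H.

Variance along critical path = 1.000 + 0.111 + 7.111 = 8.222; σ = 2.867 days.
D = μ + z·σ = 31 + 0.842·2.867 = 33.4 days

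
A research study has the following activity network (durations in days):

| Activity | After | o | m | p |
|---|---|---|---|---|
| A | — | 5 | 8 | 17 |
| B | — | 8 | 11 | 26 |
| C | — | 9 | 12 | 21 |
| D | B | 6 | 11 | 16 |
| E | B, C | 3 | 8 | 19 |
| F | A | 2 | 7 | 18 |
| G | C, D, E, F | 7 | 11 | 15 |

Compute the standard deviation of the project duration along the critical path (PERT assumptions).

te_A = (5 + 4·8 + 17)/6 = 54/6 = 9; σ²_A = ((17−5)/6)² = 4.000
te_B = (8 + 4·11 + 26)/6 = 78/6 = 13; σ²_B = ((26−8)/6)² = 9.000
te_C = (9 + 4·12 + 21)/6 = 78/6 = 13; σ²_C = ((21−9)/6)² = 4.000
te_D = (6 + 4·11 + 16)/6 = 66/6 = 11; σ²_D = ((16−6)/6)² = 2.778
te_E = (3 + 4·8 + 19)/6 = 54/6 = 9; σ²_E = ((19−3)/6)² = 7.111
te_F = (2 + 4·7 + 18)/6 = 48/6 = 8; σ²_F = ((18−2)/6)² = 7.111
te_G = (7 + 4·11 + 15)/6 = 66/6 = 11; σ²_G = ((15−7)/6)² = 1.778

Forward pass:
ES_A = 0; EF_A = 9
ES_B = 0; EF_B = 13
ES_C = 0; EF_C = 13
ES_D = 13; EF_D = 13+11 = 24
ES_E = max(EF_B=13, EF_C=13) = 13; EF_E = 13+9 = 22
ES_F = 9; EF_F = 9+8 = 17
ES_G = max(EF_C=13, EF_D=24, EF_E=22, EF_F=17) = 24; EF_G = 24+11 = 35
Expected project duration μ = 35 days. Critical path: B → D → G.

Variance along critical path = 9.000 + 2.778 + 1.778 = 13.556
σ = √13.556 = 3.682 days

3.68 days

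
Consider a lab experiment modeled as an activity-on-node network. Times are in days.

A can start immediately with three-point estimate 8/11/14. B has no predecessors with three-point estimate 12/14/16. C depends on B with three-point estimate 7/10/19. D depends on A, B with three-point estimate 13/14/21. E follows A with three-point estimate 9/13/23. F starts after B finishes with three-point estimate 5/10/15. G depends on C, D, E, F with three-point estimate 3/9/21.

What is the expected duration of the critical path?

te_A = (8 + 4·11 + 14)/6 = 66/6 = 11
te_B = (12 + 4·14 + 16)/6 = 84/6 = 14
te_C = (7 + 4·10 + 19)/6 = 66/6 = 11
te_D = (13 + 4·14 + 21)/6 = 90/6 = 15
te_E = (9 + 4·13 + 23)/6 = 84/6 = 14
te_F = (5 + 4·10 + 15)/6 = 60/6 = 10
te_G = (3 + 4·9 + 21)/6 = 60/6 = 10

Forward pass:
ES_A = 0; EF_A = 11
ES_B = 0; EF_B = 14
ES_C = 14; EF_C = 14+11 = 25
ES_D = max(EF_A=11, EF_B=14) = 14; EF_D = 14+15 = 29
ES_E = 11; EF_E = 11+14 = 25
ES_F = 14; EF_F = 14+10 = 24
ES_G = max(EF_C=25, EF_D=29, EF_E=25, EF_F=24) = 29; EF_G = 29+10 = 39
Expected project duration μ = 39 days. Critical path: B → D → G.

39 days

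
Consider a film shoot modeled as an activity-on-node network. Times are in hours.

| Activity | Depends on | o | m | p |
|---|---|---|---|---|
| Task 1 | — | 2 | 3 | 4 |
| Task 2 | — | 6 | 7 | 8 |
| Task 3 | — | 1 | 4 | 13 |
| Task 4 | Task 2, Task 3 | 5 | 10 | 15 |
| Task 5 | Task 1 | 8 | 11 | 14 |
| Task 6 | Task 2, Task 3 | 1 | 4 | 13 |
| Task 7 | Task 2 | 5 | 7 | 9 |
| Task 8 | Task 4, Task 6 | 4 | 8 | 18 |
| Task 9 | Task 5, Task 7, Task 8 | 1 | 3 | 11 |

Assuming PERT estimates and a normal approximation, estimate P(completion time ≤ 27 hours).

te_Task 1 = (2 + 4·3 + 4)/6 = 18/6 = 3; σ²_Task 1 = ((4−2)/6)² = 0.111
te_Task 2 = (6 + 4·7 + 8)/6 = 42/6 = 7; σ²_Task 2 = ((8−6)/6)² = 0.111
te_Task 3 = (1 + 4·4 + 13)/6 = 30/6 = 5; σ²_Task 3 = ((13−1)/6)² = 4.000
te_Task 4 = (5 + 4·10 + 15)/6 = 60/6 = 10; σ²_Task 4 = ((15−5)/6)² = 2.778
te_Task 5 = (8 + 4·11 + 14)/6 = 66/6 = 11; σ²_Task 5 = ((14−8)/6)² = 1.000
te_Task 6 = (1 + 4·4 + 13)/6 = 30/6 = 5; σ²_Task 6 = ((13−1)/6)² = 4.000
te_Task 7 = (5 + 4·7 + 9)/6 = 42/6 = 7; σ²_Task 7 = ((9−5)/6)² = 0.444
te_Task 8 = (4 + 4·8 + 18)/6 = 54/6 = 9; σ²_Task 8 = ((18−4)/6)² = 5.444
te_Task 9 = (1 + 4·3 + 11)/6 = 24/6 = 4; σ²_Task 9 = ((11−1)/6)² = 2.778

Forward pass:
ES_Task 1 = 0; EF_Task 1 = 3
ES_Task 2 = 0; EF_Task 2 = 7
ES_Task 3 = 0; EF_Task 3 = 5
ES_Task 4 = max(EF_Task 2=7, EF_Task 3=5) = 7; EF_Task 4 = 7+10 = 17
ES_Task 5 = 3; EF_Task 5 = 3+11 = 14
ES_Task 6 = max(EF_Task 2=7, EF_Task 3=5) = 7; EF_Task 6 = 7+5 = 12
ES_Task 7 = 7; EF_Task 7 = 7+7 = 14
ES_Task 8 = max(EF_Task 4=17, EF_Task 6=12) = 17; EF_Task 8 = 17+9 = 26
ES_Task 9 = max(EF_Task 5=14, EF_Task 7=14, EF_Task 8=26) = 26; EF_Task 9 = 26+4 = 30
Expected project duration μ = 30 hours. Critical path: Task 2 → Task 4 → Task 8 → Task 9.

Variance along critical path = 0.111 + 2.778 + 5.444 + 2.778 = 11.111; σ = √11.111 = 3.333 hours.
Z = (27 − 30) / 3.333 = -0.900
P(T ≤ 27) = Φ(-0.900) ≈ 0.184

0.184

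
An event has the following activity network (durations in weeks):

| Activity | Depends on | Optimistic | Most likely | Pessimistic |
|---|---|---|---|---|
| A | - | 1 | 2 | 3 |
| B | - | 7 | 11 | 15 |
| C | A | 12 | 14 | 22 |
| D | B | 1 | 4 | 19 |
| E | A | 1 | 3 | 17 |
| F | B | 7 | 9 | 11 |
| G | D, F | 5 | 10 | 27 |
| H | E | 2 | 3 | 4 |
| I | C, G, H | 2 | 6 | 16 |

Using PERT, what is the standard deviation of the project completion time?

4.59 weeks

te_A = (1 + 4·2 + 3)/6 = 12/6 = 2; σ²_A = ((3−1)/6)² = 0.111
te_B = (7 + 4·11 + 15)/6 = 66/6 = 11; σ²_B = ((15−7)/6)² = 1.778
te_C = (12 + 4·14 + 22)/6 = 90/6 = 15; σ²_C = ((22−12)/6)² = 2.778
te_D = (1 + 4·4 + 19)/6 = 36/6 = 6; σ²_D = ((19−1)/6)² = 9.000
te_E = (1 + 4·3 + 17)/6 = 30/6 = 5; σ²_E = ((17−1)/6)² = 7.111
te_F = (7 + 4·9 + 11)/6 = 54/6 = 9; σ²_F = ((11−7)/6)² = 0.444
te_G = (5 + 4·10 + 27)/6 = 72/6 = 12; σ²_G = ((27−5)/6)² = 13.444
te_H = (2 + 4·3 + 4)/6 = 18/6 = 3; σ²_H = ((4−2)/6)² = 0.111
te_I = (2 + 4·6 + 16)/6 = 42/6 = 7; σ²_I = ((16−2)/6)² = 5.444

Forward pass:
ES_A = 0; EF_A = 2
ES_B = 0; EF_B = 11
ES_C = 2; EF_C = 2+15 = 17
ES_D = 11; EF_D = 11+6 = 17
ES_E = 2; EF_E = 2+5 = 7
ES_F = 11; EF_F = 11+9 = 20
ES_G = max(EF_D=17, EF_F=20) = 20; EF_G = 20+12 = 32
ES_H = 7; EF_H = 7+3 = 10
ES_I = max(EF_C=17, EF_G=32, EF_H=10) = 32; EF_I = 32+7 = 39
Expected project duration μ = 39 weeks. Critical path: B → F → G → I.

Variance along critical path = 1.778 + 0.444 + 13.444 + 5.444 = 21.111
σ = √21.111 = 4.595 weeks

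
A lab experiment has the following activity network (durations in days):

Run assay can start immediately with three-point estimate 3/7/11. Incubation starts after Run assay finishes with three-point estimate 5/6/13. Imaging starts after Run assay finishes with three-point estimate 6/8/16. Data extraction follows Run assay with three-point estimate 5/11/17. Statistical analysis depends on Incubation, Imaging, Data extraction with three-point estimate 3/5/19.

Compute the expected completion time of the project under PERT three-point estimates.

25 days

te_Run assay = (3 + 4·7 + 11)/6 = 42/6 = 7
te_Incubation = (5 + 4·6 + 13)/6 = 42/6 = 7
te_Imaging = (6 + 4·8 + 16)/6 = 54/6 = 9
te_Data extraction = (5 + 4·11 + 17)/6 = 66/6 = 11
te_Statistical analysis = (3 + 4·5 + 19)/6 = 42/6 = 7

Forward pass:
ES_Run assay = 0; EF_Run assay = 7
ES_Incubation = 7; EF_Incubation = 7+7 = 14
ES_Imaging = 7; EF_Imaging = 7+9 = 16
ES_Data extraction = 7; EF_Data extraction = 7+11 = 18
ES_Statistical analysis = max(EF_Incubation=14, EF_Imaging=16, EF_Data extraction=18) = 18; EF_Statistical analysis = 18+7 = 25
Expected project duration μ = 25 days. Critical path: Run assay → Data extraction → Statistical analysis.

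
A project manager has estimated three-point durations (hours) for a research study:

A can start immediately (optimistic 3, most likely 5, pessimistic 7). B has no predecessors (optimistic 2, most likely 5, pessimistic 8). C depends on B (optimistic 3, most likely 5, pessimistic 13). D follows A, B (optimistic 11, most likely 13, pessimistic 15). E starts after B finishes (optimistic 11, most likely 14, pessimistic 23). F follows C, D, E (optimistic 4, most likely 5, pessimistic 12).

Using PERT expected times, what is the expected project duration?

26 hours

te_A = (3 + 4·5 + 7)/6 = 30/6 = 5
te_B = (2 + 4·5 + 8)/6 = 30/6 = 5
te_C = (3 + 4·5 + 13)/6 = 36/6 = 6
te_D = (11 + 4·13 + 15)/6 = 78/6 = 13
te_E = (11 + 4·14 + 23)/6 = 90/6 = 15
te_F = (4 + 4·5 + 12)/6 = 36/6 = 6

Forward pass:
ES_A = 0; EF_A = 5
ES_B = 0; EF_B = 5
ES_C = 5; EF_C = 5+6 = 11
ES_D = max(EF_A=5, EF_B=5) = 5; EF_D = 5+13 = 18
ES_E = 5; EF_E = 5+15 = 20
ES_F = max(EF_C=11, EF_D=18, EF_E=20) = 20; EF_F = 20+6 = 26
Expected project duration μ = 26 hours. Critical path: B → E → F.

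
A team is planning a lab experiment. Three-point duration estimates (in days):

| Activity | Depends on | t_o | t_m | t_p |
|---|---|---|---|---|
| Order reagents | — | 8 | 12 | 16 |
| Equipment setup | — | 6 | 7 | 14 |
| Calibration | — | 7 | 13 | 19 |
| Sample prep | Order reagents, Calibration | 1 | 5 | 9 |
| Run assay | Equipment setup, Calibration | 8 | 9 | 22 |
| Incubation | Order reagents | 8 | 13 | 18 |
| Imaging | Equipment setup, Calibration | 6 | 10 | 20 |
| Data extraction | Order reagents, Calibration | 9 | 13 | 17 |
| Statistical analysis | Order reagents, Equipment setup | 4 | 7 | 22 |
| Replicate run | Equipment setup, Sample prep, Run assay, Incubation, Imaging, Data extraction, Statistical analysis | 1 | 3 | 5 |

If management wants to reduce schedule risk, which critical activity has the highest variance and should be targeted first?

te_Order reagents = (8 + 4·12 + 16)/6 = 72/6 = 12; σ²_Order reagents = ((16−8)/6)² = 1.778
te_Equipment setup = (6 + 4·7 + 14)/6 = 48/6 = 8; σ²_Equipment setup = ((14−6)/6)² = 1.778
te_Calibration = (7 + 4·13 + 19)/6 = 78/6 = 13; σ²_Calibration = ((19−7)/6)² = 4.000
te_Sample prep = (1 + 4·5 + 9)/6 = 30/6 = 5; σ²_Sample prep = ((9−1)/6)² = 1.778
te_Run assay = (8 + 4·9 + 22)/6 = 66/6 = 11; σ²_Run assay = ((22−8)/6)² = 5.444
te_Incubation = (8 + 4·13 + 18)/6 = 78/6 = 13; σ²_Incubation = ((18−8)/6)² = 2.778
te_Imaging = (6 + 4·10 + 20)/6 = 66/6 = 11; σ²_Imaging = ((20−6)/6)² = 5.444
te_Data extraction = (9 + 4·13 + 17)/6 = 78/6 = 13; σ²_Data extraction = ((17−9)/6)² = 1.778
te_Statistical analysis = (4 + 4·7 + 22)/6 = 54/6 = 9; σ²_Statistical analysis = ((22−4)/6)² = 9.000
te_Replicate run = (1 + 4·3 + 5)/6 = 18/6 = 3; σ²_Replicate run = ((5−1)/6)² = 0.444

Forward pass:
ES_Order reagents = 0; EF_Order reagents = 12
ES_Equipment setup = 0; EF_Equipment setup = 8
ES_Calibration = 0; EF_Calibration = 13
ES_Sample prep = max(EF_Order reagents=12, EF_Calibration=13) = 13; EF_Sample prep = 13+5 = 18
ES_Run assay = max(EF_Equipment setup=8, EF_Calibration=13) = 13; EF_Run assay = 13+11 = 24
ES_Incubation = 12; EF_Incubation = 12+13 = 25
ES_Imaging = max(EF_Equipment setup=8, EF_Calibration=13) = 13; EF_Imaging = 13+11 = 24
ES_Data extraction = max(EF_Order reagents=12, EF_Calibration=13) = 13; EF_Data extraction = 13+13 = 26
ES_Statistical analysis = max(EF_Order reagents=12, EF_Equipment setup=8) = 12; EF_Statistical analysis = 12+9 = 21
ES_Replicate run = max(EF_Equipment setup=8, EF_Sample prep=18, EF_Run assay=24, EF_Incubation=25, EF_Imaging=24, EF_Data extraction=26, EF_Statistical analysis=21) = 26; EF_Replicate run = 26+3 = 29
Expected project duration μ = 29 days. Critical path: Calibration → Data extraction → Replicate run.

Variances on critical path: σ²_Calibration=4.000, σ²_Data extraction=1.778, σ²_Replicate run=0.444.
Largest is σ²_Calibration = 4.000.

Calibration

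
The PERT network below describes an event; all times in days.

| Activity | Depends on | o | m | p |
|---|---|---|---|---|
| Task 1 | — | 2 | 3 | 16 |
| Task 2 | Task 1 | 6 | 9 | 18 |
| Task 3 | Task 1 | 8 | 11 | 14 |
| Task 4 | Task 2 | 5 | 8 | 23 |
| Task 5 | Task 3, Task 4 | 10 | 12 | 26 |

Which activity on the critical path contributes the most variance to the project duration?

te_Task 1 = (2 + 4·3 + 16)/6 = 30/6 = 5; σ²_Task 1 = ((16−2)/6)² = 5.444
te_Task 2 = (6 + 4·9 + 18)/6 = 60/6 = 10; σ²_Task 2 = ((18−6)/6)² = 4.000
te_Task 3 = (8 + 4·11 + 14)/6 = 66/6 = 11; σ²_Task 3 = ((14−8)/6)² = 1.000
te_Task 4 = (5 + 4·8 + 23)/6 = 60/6 = 10; σ²_Task 4 = ((23−5)/6)² = 9.000
te_Task 5 = (10 + 4·12 + 26)/6 = 84/6 = 14; σ²_Task 5 = ((26−10)/6)² = 7.111

Forward pass:
ES_Task 1 = 0; EF_Task 1 = 5
ES_Task 2 = 5; EF_Task 2 = 5+10 = 15
ES_Task 3 = 5; EF_Task 3 = 5+11 = 16
ES_Task 4 = 15; EF_Task 4 = 15+10 = 25
ES_Task 5 = max(EF_Task 3=16, EF_Task 4=25) = 25; EF_Task 5 = 25+14 = 39
Expected project duration μ = 39 days. Critical path: Task 1 → Task 2 → Task 4 → Task 5.

Variances on critical path: σ²_Task 1=5.444, σ²_Task 2=4.000, σ²_Task 4=9.000, σ²_Task 5=7.111.
Largest is σ²_Task 4 = 9.000.

Task 4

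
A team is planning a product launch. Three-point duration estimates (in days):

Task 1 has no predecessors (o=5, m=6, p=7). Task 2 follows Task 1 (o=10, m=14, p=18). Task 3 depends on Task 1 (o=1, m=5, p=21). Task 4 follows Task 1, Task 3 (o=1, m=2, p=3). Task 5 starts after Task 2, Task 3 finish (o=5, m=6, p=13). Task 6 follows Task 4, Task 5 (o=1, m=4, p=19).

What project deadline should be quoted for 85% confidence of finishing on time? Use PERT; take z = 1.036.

te_Task 1 = (5 + 4·6 + 7)/6 = 36/6 = 6; σ²_Task 1 = ((7−5)/6)² = 0.111
te_Task 2 = (10 + 4·14 + 18)/6 = 84/6 = 14; σ²_Task 2 = ((18−10)/6)² = 1.778
te_Task 3 = (1 + 4·5 + 21)/6 = 42/6 = 7; σ²_Task 3 = ((21−1)/6)² = 11.111
te_Task 4 = (1 + 4·2 + 3)/6 = 12/6 = 2; σ²_Task 4 = ((3−1)/6)² = 0.111
te_Task 5 = (5 + 4·6 + 13)/6 = 42/6 = 7; σ²_Task 5 = ((13−5)/6)² = 1.778
te_Task 6 = (1 + 4·4 + 19)/6 = 36/6 = 6; σ²_Task 6 = ((19−1)/6)² = 9.000

Forward pass:
ES_Task 1 = 0; EF_Task 1 = 6
ES_Task 2 = 6; EF_Task 2 = 6+14 = 20
ES_Task 3 = 6; EF_Task 3 = 6+7 = 13
ES_Task 4 = max(EF_Task 1=6, EF_Task 3=13) = 13; EF_Task 4 = 13+2 = 15
ES_Task 5 = max(EF_Task 2=20, EF_Task 3=13) = 20; EF_Task 5 = 20+7 = 27
ES_Task 6 = max(EF_Task 4=15, EF_Task 5=27) = 27; EF_Task 6 = 27+6 = 33
Expected project duration μ = 33 days. Critical path: Task 1 → Task 2 → Task 5 → Task 6.

Variance along critical path = 0.111 + 1.778 + 1.778 + 9.000 = 12.667; σ = 3.559 days.
D = μ + z·σ = 33 + 1.036·3.559 = 36.7 days

36.7 days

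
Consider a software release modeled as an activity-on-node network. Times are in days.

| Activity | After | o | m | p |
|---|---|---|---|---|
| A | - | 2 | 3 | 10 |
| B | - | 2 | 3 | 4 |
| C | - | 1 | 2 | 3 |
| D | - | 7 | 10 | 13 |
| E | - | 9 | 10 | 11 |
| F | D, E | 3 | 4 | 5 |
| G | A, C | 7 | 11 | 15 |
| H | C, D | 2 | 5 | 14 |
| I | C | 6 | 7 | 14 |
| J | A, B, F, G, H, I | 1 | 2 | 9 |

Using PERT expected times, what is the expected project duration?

19 days

te_A = (2 + 4·3 + 10)/6 = 24/6 = 4
te_B = (2 + 4·3 + 4)/6 = 18/6 = 3
te_C = (1 + 4·2 + 3)/6 = 12/6 = 2
te_D = (7 + 4·10 + 13)/6 = 60/6 = 10
te_E = (9 + 4·10 + 11)/6 = 60/6 = 10
te_F = (3 + 4·4 + 5)/6 = 24/6 = 4
te_G = (7 + 4·11 + 15)/6 = 66/6 = 11
te_H = (2 + 4·5 + 14)/6 = 36/6 = 6
te_I = (6 + 4·7 + 14)/6 = 48/6 = 8
te_J = (1 + 4·2 + 9)/6 = 18/6 = 3

Forward pass:
ES_A = 0; EF_A = 4
ES_B = 0; EF_B = 3
ES_C = 0; EF_C = 2
ES_D = 0; EF_D = 10
ES_E = 0; EF_E = 10
ES_F = max(EF_D=10, EF_E=10) = 10; EF_F = 10+4 = 14
ES_G = max(EF_A=4, EF_C=2) = 4; EF_G = 4+11 = 15
ES_H = max(EF_C=2, EF_D=10) = 10; EF_H = 10+6 = 16
ES_I = 2; EF_I = 2+8 = 10
ES_J = max(EF_A=4, EF_B=3, EF_F=14, EF_G=15, EF_H=16, EF_I=10) = 16; EF_J = 16+3 = 19
Expected project duration μ = 19 days. Critical path: D → H → J.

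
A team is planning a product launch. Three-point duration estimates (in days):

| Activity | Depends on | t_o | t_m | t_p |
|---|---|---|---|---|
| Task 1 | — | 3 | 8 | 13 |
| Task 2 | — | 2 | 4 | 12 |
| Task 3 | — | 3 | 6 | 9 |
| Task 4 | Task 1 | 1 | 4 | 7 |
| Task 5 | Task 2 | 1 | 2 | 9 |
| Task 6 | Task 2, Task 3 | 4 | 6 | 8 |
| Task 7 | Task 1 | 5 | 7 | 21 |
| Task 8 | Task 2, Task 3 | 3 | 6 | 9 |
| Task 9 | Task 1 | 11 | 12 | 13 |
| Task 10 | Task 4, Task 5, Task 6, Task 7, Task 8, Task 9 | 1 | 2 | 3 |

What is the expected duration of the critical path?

te_Task 1 = (3 + 4·8 + 13)/6 = 48/6 = 8
te_Task 2 = (2 + 4·4 + 12)/6 = 30/6 = 5
te_Task 3 = (3 + 4·6 + 9)/6 = 36/6 = 6
te_Task 4 = (1 + 4·4 + 7)/6 = 24/6 = 4
te_Task 5 = (1 + 4·2 + 9)/6 = 18/6 = 3
te_Task 6 = (4 + 4·6 + 8)/6 = 36/6 = 6
te_Task 7 = (5 + 4·7 + 21)/6 = 54/6 = 9
te_Task 8 = (3 + 4·6 + 9)/6 = 36/6 = 6
te_Task 9 = (11 + 4·12 + 13)/6 = 72/6 = 12
te_Task 10 = (1 + 4·2 + 3)/6 = 12/6 = 2

Forward pass:
ES_Task 1 = 0; EF_Task 1 = 8
ES_Task 2 = 0; EF_Task 2 = 5
ES_Task 3 = 0; EF_Task 3 = 6
ES_Task 4 = 8; EF_Task 4 = 8+4 = 12
ES_Task 5 = 5; EF_Task 5 = 5+3 = 8
ES_Task 6 = max(EF_Task 2=5, EF_Task 3=6) = 6; EF_Task 6 = 6+6 = 12
ES_Task 7 = 8; EF_Task 7 = 8+9 = 17
ES_Task 8 = max(EF_Task 2=5, EF_Task 3=6) = 6; EF_Task 8 = 6+6 = 12
ES_Task 9 = 8; EF_Task 9 = 8+12 = 20
ES_Task 10 = max(EF_Task 4=12, EF_Task 5=8, EF_Task 6=12, EF_Task 7=17, EF_Task 8=12, EF_Task 9=20) = 20; EF_Task 10 = 20+2 = 22
Expected project duration μ = 22 days. Critical path: Task 1 → Task 9 → Task 10.

22 days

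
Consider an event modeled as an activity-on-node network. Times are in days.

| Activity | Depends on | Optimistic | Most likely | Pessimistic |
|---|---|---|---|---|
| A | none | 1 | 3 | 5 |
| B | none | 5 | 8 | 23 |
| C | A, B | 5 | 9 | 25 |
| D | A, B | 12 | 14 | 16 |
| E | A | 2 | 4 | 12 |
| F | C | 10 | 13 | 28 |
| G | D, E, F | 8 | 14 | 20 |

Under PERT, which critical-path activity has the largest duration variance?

te_A = (1 + 4·3 + 5)/6 = 18/6 = 3; σ²_A = ((5−1)/6)² = 0.444
te_B = (5 + 4·8 + 23)/6 = 60/6 = 10; σ²_B = ((23−5)/6)² = 9.000
te_C = (5 + 4·9 + 25)/6 = 66/6 = 11; σ²_C = ((25−5)/6)² = 11.111
te_D = (12 + 4·14 + 16)/6 = 84/6 = 14; σ²_D = ((16−12)/6)² = 0.444
te_E = (2 + 4·4 + 12)/6 = 30/6 = 5; σ²_E = ((12−2)/6)² = 2.778
te_F = (10 + 4·13 + 28)/6 = 90/6 = 15; σ²_F = ((28−10)/6)² = 9.000
te_G = (8 + 4·14 + 20)/6 = 84/6 = 14; σ²_G = ((20−8)/6)² = 4.000

Forward pass:
ES_A = 0; EF_A = 3
ES_B = 0; EF_B = 10
ES_C = max(EF_A=3, EF_B=10) = 10; EF_C = 10+11 = 21
ES_D = max(EF_A=3, EF_B=10) = 10; EF_D = 10+14 = 24
ES_E = 3; EF_E = 3+5 = 8
ES_F = 21; EF_F = 21+15 = 36
ES_G = max(EF_D=24, EF_E=8, EF_F=36) = 36; EF_G = 36+14 = 50
Expected project duration μ = 50 days. Critical path: B → C → F → G.

Variances on critical path: σ²_B=9.000, σ²_C=11.111, σ²_F=9.000, σ²_G=4.000.
Largest is σ²_C = 11.111.

C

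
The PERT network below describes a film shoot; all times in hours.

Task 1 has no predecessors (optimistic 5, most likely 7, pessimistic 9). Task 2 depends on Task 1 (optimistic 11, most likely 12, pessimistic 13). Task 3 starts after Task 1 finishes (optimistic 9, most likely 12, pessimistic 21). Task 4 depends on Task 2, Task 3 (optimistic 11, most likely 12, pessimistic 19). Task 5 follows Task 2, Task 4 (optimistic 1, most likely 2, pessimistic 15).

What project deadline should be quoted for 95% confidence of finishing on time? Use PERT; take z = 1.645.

42.6 hours

te_Task 1 = (5 + 4·7 + 9)/6 = 42/6 = 7; σ²_Task 1 = ((9−5)/6)² = 0.444
te_Task 2 = (11 + 4·12 + 13)/6 = 72/6 = 12; σ²_Task 2 = ((13−11)/6)² = 0.111
te_Task 3 = (9 + 4·12 + 21)/6 = 78/6 = 13; σ²_Task 3 = ((21−9)/6)² = 4.000
te_Task 4 = (11 + 4·12 + 19)/6 = 78/6 = 13; σ²_Task 4 = ((19−11)/6)² = 1.778
te_Task 5 = (1 + 4·2 + 15)/6 = 24/6 = 4; σ²_Task 5 = ((15−1)/6)² = 5.444

Forward pass:
ES_Task 1 = 0; EF_Task 1 = 7
ES_Task 2 = 7; EF_Task 2 = 7+12 = 19
ES_Task 3 = 7; EF_Task 3 = 7+13 = 20
ES_Task 4 = max(EF_Task 2=19, EF_Task 3=20) = 20; EF_Task 4 = 20+13 = 33
ES_Task 5 = max(EF_Task 2=19, EF_Task 4=33) = 33; EF_Task 5 = 33+4 = 37
Expected project duration μ = 37 hours. Critical path: Task 1 → Task 3 → Task 4 → Task 5.

Variance along critical path = 0.444 + 4.000 + 1.778 + 5.444 = 11.667; σ = 3.416 hours.
D = μ + z·σ = 37 + 1.645·3.416 = 42.6 hours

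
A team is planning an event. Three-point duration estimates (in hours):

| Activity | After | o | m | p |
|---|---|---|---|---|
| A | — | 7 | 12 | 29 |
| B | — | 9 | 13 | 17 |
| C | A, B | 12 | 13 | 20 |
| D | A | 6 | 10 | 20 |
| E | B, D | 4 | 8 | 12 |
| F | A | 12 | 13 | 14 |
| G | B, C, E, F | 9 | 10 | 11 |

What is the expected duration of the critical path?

43 hours

te_A = (7 + 4·12 + 29)/6 = 84/6 = 14
te_B = (9 + 4·13 + 17)/6 = 78/6 = 13
te_C = (12 + 4·13 + 20)/6 = 84/6 = 14
te_D = (6 + 4·10 + 20)/6 = 66/6 = 11
te_E = (4 + 4·8 + 12)/6 = 48/6 = 8
te_F = (12 + 4·13 + 14)/6 = 78/6 = 13
te_G = (9 + 4·10 + 11)/6 = 60/6 = 10

Forward pass:
ES_A = 0; EF_A = 14
ES_B = 0; EF_B = 13
ES_C = max(EF_A=14, EF_B=13) = 14; EF_C = 14+14 = 28
ES_D = 14; EF_D = 14+11 = 25
ES_E = max(EF_B=13, EF_D=25) = 25; EF_E = 25+8 = 33
ES_F = 14; EF_F = 14+13 = 27
ES_G = max(EF_B=13, EF_C=28, EF_E=33, EF_F=27) = 33; EF_G = 33+10 = 43
Expected project duration μ = 43 hours. Critical path: A → D → E → G.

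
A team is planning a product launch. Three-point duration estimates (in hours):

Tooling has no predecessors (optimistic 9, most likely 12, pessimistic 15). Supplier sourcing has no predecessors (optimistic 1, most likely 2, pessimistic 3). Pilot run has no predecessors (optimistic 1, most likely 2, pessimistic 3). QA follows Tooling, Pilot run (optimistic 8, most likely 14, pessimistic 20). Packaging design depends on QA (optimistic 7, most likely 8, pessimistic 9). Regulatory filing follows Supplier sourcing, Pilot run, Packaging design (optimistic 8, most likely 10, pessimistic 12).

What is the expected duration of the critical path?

te_Tooling = (9 + 4·12 + 15)/6 = 72/6 = 12
te_Supplier sourcing = (1 + 4·2 + 3)/6 = 12/6 = 2
te_Pilot run = (1 + 4·2 + 3)/6 = 12/6 = 2
te_QA = (8 + 4·14 + 20)/6 = 84/6 = 14
te_Packaging design = (7 + 4·8 + 9)/6 = 48/6 = 8
te_Regulatory filing = (8 + 4·10 + 12)/6 = 60/6 = 10

Forward pass:
ES_Tooling = 0; EF_Tooling = 12
ES_Supplier sourcing = 0; EF_Supplier sourcing = 2
ES_Pilot run = 0; EF_Pilot run = 2
ES_QA = max(EF_Tooling=12, EF_Pilot run=2) = 12; EF_QA = 12+14 = 26
ES_Packaging design = 26; EF_Packaging design = 26+8 = 34
ES_Regulatory filing = max(EF_Supplier sourcing=2, EF_Pilot run=2, EF_Packaging design=34) = 34; EF_Regulatory filing = 34+10 = 44
Expected project duration μ = 44 hours. Critical path: Tooling → QA → Packaging design → Regulatory filing.

44 hours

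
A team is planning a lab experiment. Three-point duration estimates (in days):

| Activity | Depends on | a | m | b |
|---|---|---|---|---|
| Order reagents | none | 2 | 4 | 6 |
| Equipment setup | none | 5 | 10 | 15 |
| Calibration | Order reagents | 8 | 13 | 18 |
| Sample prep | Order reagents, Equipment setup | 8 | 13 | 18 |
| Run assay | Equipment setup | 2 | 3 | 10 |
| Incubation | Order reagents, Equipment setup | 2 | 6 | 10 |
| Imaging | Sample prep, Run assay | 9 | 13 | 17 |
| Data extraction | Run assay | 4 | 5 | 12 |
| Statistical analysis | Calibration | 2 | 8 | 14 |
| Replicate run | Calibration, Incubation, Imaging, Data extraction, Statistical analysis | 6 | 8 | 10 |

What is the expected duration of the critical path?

te_Order reagents = (2 + 4·4 + 6)/6 = 24/6 = 4
te_Equipment setup = (5 + 4·10 + 15)/6 = 60/6 = 10
te_Calibration = (8 + 4·13 + 18)/6 = 78/6 = 13
te_Sample prep = (8 + 4·13 + 18)/6 = 78/6 = 13
te_Run assay = (2 + 4·3 + 10)/6 = 24/6 = 4
te_Incubation = (2 + 4·6 + 10)/6 = 36/6 = 6
te_Imaging = (9 + 4·13 + 17)/6 = 78/6 = 13
te_Data extraction = (4 + 4·5 + 12)/6 = 36/6 = 6
te_Statistical analysis = (2 + 4·8 + 14)/6 = 48/6 = 8
te_Replicate run = (6 + 4·8 + 10)/6 = 48/6 = 8

Forward pass:
ES_Order reagents = 0; EF_Order reagents = 4
ES_Equipment setup = 0; EF_Equipment setup = 10
ES_Calibration = 4; EF_Calibration = 4+13 = 17
ES_Sample prep = max(EF_Order reagents=4, EF_Equipment setup=10) = 10; EF_Sample prep = 10+13 = 23
ES_Run assay = 10; EF_Run assay = 10+4 = 14
ES_Incubation = max(EF_Order reagents=4, EF_Equipment setup=10) = 10; EF_Incubation = 10+6 = 16
ES_Imaging = max(EF_Sample prep=23, EF_Run assay=14) = 23; EF_Imaging = 23+13 = 36
ES_Data extraction = 14; EF_Data extraction = 14+6 = 20
ES_Statistical analysis = 17; EF_Statistical analysis = 17+8 = 25
ES_Replicate run = max(EF_Calibration=17, EF_Incubation=16, EF_Imaging=36, EF_Data extraction=20, EF_Statistical analysis=25) = 36; EF_Replicate run = 36+8 = 44
Expected project duration μ = 44 days. Critical path: Equipment setup → Sample prep → Imaging → Replicate run.

44 days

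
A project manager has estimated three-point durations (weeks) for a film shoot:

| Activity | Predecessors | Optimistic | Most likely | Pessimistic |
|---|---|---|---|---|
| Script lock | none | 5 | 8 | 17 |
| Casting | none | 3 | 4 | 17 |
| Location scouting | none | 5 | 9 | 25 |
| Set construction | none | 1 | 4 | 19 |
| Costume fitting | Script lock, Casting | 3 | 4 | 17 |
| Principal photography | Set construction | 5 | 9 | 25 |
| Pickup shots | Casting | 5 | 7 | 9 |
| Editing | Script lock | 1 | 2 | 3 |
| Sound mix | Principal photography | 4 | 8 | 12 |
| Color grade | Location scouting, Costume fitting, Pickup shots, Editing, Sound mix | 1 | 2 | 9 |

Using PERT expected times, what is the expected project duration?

te_Script lock = (5 + 4·8 + 17)/6 = 54/6 = 9
te_Casting = (3 + 4·4 + 17)/6 = 36/6 = 6
te_Location scouting = (5 + 4·9 + 25)/6 = 66/6 = 11
te_Set construction = (1 + 4·4 + 19)/6 = 36/6 = 6
te_Costume fitting = (3 + 4·4 + 17)/6 = 36/6 = 6
te_Principal photography = (5 + 4·9 + 25)/6 = 66/6 = 11
te_Pickup shots = (5 + 4·7 + 9)/6 = 42/6 = 7
te_Editing = (1 + 4·2 + 3)/6 = 12/6 = 2
te_Sound mix = (4 + 4·8 + 12)/6 = 48/6 = 8
te_Color grade = (1 + 4·2 + 9)/6 = 18/6 = 3

Forward pass:
ES_Script lock = 0; EF_Script lock = 9
ES_Casting = 0; EF_Casting = 6
ES_Location scouting = 0; EF_Location scouting = 11
ES_Set construction = 0; EF_Set construction = 6
ES_Costume fitting = max(EF_Script lock=9, EF_Casting=6) = 9; EF_Costume fitting = 9+6 = 15
ES_Principal photography = 6; EF_Principal photography = 6+11 = 17
ES_Pickup shots = 6; EF_Pickup shots = 6+7 = 13
ES_Editing = 9; EF_Editing = 9+2 = 11
ES_Sound mix = 17; EF_Sound mix = 17+8 = 25
ES_Color grade = max(EF_Location scouting=11, EF_Costume fitting=15, EF_Pickup shots=13, EF_Editing=11, EF_Sound mix=25) = 25; EF_Color grade = 25+3 = 28
Expected project duration μ = 28 weeks. Critical path: Set construction → Principal photography → Sound mix → Color grade.

28 weeks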